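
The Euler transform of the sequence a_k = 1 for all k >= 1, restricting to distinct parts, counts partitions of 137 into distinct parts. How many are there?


Partitions of 137 into distinct parts can be computed via generating function.
Product (1+x)(1+x^2)(1+x^3)...
The coefficient of x^137 = 7755776

7755776


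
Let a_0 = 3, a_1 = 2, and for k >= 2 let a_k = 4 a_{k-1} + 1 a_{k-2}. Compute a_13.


Iterating the recurrence forward:
a_0 = 3
a_1 = 2
a_2 = 4*2 + 1*3 = 11
a_3 = 4*11 + 1*2 = 46
a_4 = 4*46 + 1*11 = 195
a_5 = 4*195 + 1*46 = 826
a_6 = 4*826 + 1*195 = 3499
a_7 = 4*3499 + 1*826 = 14822
a_8 = 4*14822 + 1*3499 = 62787
a_9 = 4*62787 + 1*14822 = 265970
a_10 = 4*265970 + 1*62787 = 1126667
a_11 = 4*1126667 + 1*265970 = 4772638
a_12 = 4*4772638 + 1*1126667 = 20217219
a_13 = 4*20217219 + 1*4772638 = 85641514
So a_13 = 85641514.

85641514


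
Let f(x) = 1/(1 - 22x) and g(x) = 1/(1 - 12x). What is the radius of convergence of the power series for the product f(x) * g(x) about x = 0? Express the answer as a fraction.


The radius of 1/(1 - 22x) is 1/22 (nearest singularity at x = 1/22), and the radius of 1/(1 - 12x) is 1/12.
The product f(x)*g(x) = 1/((1 - 22x)(1 - 12x)) has singularities at both 1/22 and 1/12, so its radius of convergence is the distance to the nearest one:
min(1/22, 1/12) = 1/22.

1/22


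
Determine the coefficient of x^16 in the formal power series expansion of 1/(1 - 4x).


The geometric series identity gives 1/(1 - c x) = sum_{k>=0} c^k x^k, so the coefficient of x^k is c^k.
Here c = 4 and k = 16.
Computing: 4^16 = 4294967296

4294967296


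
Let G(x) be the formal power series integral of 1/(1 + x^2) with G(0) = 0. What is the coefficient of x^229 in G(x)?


1/(1 + x^2) = sum_{j>=0} (-1)^j x^(2j). Integrating termwise with G(0) = 0:
G(x) = sum_{j>=0} (-1)^j x^(2j+1) / (2j+1) = arctan(x).
Only odd powers are nonzero. For x^229 write 229 = 2*114 + 1, giving
(-1)^114 / 229 = 1/229 = 1/229.

1/229


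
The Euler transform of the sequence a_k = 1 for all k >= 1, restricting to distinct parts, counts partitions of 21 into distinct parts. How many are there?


Partitions of 21 into distinct parts can be computed via generating function.
Product (1+x)(1+x^2)(1+x^3)...
The coefficient of x^21 = 76

76


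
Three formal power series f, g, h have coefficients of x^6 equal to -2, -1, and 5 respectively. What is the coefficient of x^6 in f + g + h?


Series addition is componentwise:
-2 + -1 + 5
= 2

2


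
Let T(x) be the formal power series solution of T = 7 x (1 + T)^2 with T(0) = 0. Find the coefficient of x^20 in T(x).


Apply the Lagrange inversion formula: if T = 7 x * phi(T) with phi(t) = (1 + t)^2, then [x^n] T = 7^n * (1/n) [t^(n-1)] phi(t)^n = 7^n * (1/n) [t^(n-1)] (1 + t)^(2n) = 7^n * (1/n) C(2n, n-1).
Using the identity C(2n, n-1) = C(2n, n) * n / (n+1), the unscaled factor equals C(2n, n) / (n+1) = C_n, the n-th Catalan number.
For n = 20: C_20 = C(40, 20) / 21 = 137846528820/21 = 6564120420.
With the 7^20 = 79792266297612001 factor, the coefficient is 79792266297612001 * 6564120420 = 523766044562232733001160420.

523766044562232733001160420


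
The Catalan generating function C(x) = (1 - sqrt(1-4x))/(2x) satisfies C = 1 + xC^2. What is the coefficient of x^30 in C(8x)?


Substituting x -> 8x scales the n-th coefficient by 8^n, so [x^30] C(8x) = 8^30 * C_30.
C_30 = C(2*30, 30)/(31) = 118264581564861424/31 = 3814986502092304.
So 8^30 * 3814986502092304 = 1237940039285380274899124224 * 3814986502092304 = 4722724540273342292063406067075513210372096.

4722724540273342292063406067075513210372096


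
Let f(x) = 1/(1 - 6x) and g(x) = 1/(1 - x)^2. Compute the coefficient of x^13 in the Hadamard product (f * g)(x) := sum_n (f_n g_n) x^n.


f has coefficients f_k = 6^k. For g = 1/(1 - x)^2 the coefficient is g_k = C(k + 1, 1) = k + 1. The Hadamard coefficient is (f * g)_k = 6^k * (k + 1).
For k = 13: 6^13 * 14 = 13060694016 * 14 = 182849716224.

182849716224


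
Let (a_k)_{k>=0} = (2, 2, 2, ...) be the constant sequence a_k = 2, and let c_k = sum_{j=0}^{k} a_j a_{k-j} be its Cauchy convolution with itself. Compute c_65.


Since a_j = 2 for all j >= 0, the convolution sum becomes
c_k = sum_{j=0}^{k} 2 * 2 = 4 * (k + 1).
Equivalently, the generating function of (a_k) is 2/(1 - x) and its square is 4/(1 - x)^2 = sum_{k>=0} 4(k + 1) x^k.
For k = 65: 4 * 66 = 264.

264


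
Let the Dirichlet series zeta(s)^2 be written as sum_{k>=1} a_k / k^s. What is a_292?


The Dirichlet convolution of the constant function 1 with itself gives (1 * 1)(k) = sum_{d | k} 1 = d(k), the number of positive divisors of k.
Since zeta(s) = sum_{k>=1} 1/k^s, we have zeta(s)^2 = sum_{k>=1} d(k)/k^s, so a_k = d(k).
For k = 292: the divisors are 1, 2, 4, 73, 146, 292.
Count = 6.

6


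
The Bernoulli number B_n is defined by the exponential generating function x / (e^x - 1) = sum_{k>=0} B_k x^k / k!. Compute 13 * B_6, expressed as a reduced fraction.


Bernoulli numbers can also be computed recursively via B_0 = 1 and sum_{j=0}^{m} C(m+1, j) B_j = 0 for m >= 1. Odd-index Bernoulli numbers vanish for k >= 3.
Computing B_6 = 1/42, so 13 * B_6 = 13 * 1/42 = 13/42.

13/42


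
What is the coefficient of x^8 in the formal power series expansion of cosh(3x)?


The Maclaurin series is cosh(t) = sum_{m>=0} t^(2m) / (2m)!, so substituting t = 3x, only even powers of x are nonzero, with coefficient of x^(2m) equal to 3^(2m) / (2m)!.
For x^8 the coefficient is 3^8/8! = 6561/40320 = 729/4480.

729/4480


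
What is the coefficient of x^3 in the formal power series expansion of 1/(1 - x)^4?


The expansion 1/(1 - x)^r = sum_{k>=0} C(k + r - 1, r - 1) x^k follows from the multiset / negative-binomial theorem (or from repeated differentiation of the geometric series).
For r = 4 and k = 3:
C(6, 3) = 720 / (6 * 6) = 20.

20


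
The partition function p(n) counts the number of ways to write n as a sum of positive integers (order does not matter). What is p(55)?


Using the generating function prod_{k>=1} 1/(1-x^k), we compute p(55).
By dynamic programming over parts 1 through 55:
p(55) = 451276

451276


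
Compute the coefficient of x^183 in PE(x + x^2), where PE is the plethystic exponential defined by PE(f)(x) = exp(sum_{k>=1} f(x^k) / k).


With f(x) = x + x^2, the exponent is sum_{k>=1} (x^k + x^(2k)) / k = -ln(1 - x) - ln(1 - x^2). Exponentiating:
PE(x + x^2) = 1 / ((1 - x)(1 - x^2)).
This is the generating function for partitions of n into parts of size 1 or 2. The number of 2's can be any j in 0..91, and the rest are 1's, so
[x^183] = floor(183/2) + 1 = 92.

92


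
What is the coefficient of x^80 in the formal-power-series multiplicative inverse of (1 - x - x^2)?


Let the inverse be f(x) = sum_{k>=0} a_k x^k. From f(x) * (1 - x - x^2) = 1 and matching coefficients:
 x^0: a_0 = 1.
 x^1: a_1 - a_0 = 0, so a_1 = 1.
 x^k (k >= 2): a_k - a_{k-1} - a_{k-2} = 0, i.e. a_k = a_{k-1} + a_{k-2}.
This is the Fibonacci-type recurrence shifted so that a_0 = a_1 = 1.
Iterating: a_0=1, a_1=1, a_2=2, a_3=3, a_4=5, a_5=8, a_6=13, a_7=21, a_8=34, a_9=55, ...
a_80 = 37889062373143906.

37889062373143906


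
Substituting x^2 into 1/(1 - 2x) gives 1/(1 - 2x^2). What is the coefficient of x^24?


The coefficient of x^(2m) in 1/(1 - 2x^2) is 2^m.
With n = 24 = 2*12, the coefficient is 2^12 = 4096.

4096


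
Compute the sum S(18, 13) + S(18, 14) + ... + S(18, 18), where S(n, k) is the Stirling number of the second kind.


By definition, S(n, k) counts partitions of an n-set into exactly k nonempty blocks.
Computing row n = 18 for k = 13..18:
S(18, k): 125854638, 8408778, 367200, 9996, 153, 1
Sum = 134640766.

134640766


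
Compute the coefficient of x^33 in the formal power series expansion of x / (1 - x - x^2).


Let f(x) = sum_{k>=0} a_k x^k. Multiplying f(x) * (1 - x - x^2) = x and matching coefficients gives a_0 = 0, a_1 = 1, and a_k = a_{k-1} + a_{k-2} for k >= 2. These are the Fibonacci numbers F_k.
Iterating from F_0 = 0, F_1 = 1:
F_0=0, F_1=1, F_2=1, F_3=2, F_4=3, F_5=5, F_6=8, F_7=13, F_8=21, F_9=34, ...
F_33 = 3524578.

3524578


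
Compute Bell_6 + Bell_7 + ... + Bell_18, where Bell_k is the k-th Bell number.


Recall Bell_k counts set partitions of a k-set (with Bell_0 = 1 by convention).
Bell_6 through Bell_18: 203, 877, 4140, 21147, 115975, 678570, 4213597, 27644437, 190899322, 1382958545, 10480142147, 82864869804, 682076806159
Sum = 203 + 877 + 4140 + 21147 + 115975 + 678570 + 4213597 + 27644437 + 190899322 + 1382958545 + 10480142147 + 82864869804 + 682076806159 = 777028354923.

777028354923


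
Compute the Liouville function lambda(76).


The Liouville function is lambda(k) = (-1)^Omega(k), where Omega(k) counts the prime factors of k with multiplicity.
Factoring: 76 = 2 * 2 * 19, so Omega(76) = 3.
lambda(76) = (-1)^3 = -1.

-1


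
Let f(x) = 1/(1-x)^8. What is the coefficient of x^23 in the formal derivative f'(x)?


Differentiate: d/dx [ 1/(1-x)^r ] = r / (1-x)^(r+1).
Here r = 8, so f'(x) = 8 / (1-x)^9.
The expansion of 1/(1-x)^(r+1) has coefficient of x^n equal to C(n+r, r).
So the coefficient of x^23 in f'(x) is
8 * C(31, 8) = 8 * 7888725 = 63109800

63109800


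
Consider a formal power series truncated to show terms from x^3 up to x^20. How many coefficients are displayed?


From x^3 to x^20 inclusive, the count is 20 - 3 + 1 = 18.

18


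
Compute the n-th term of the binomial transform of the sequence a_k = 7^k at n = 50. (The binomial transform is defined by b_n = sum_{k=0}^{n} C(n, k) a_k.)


With a_k = 7^k, b_n = sum_{k=0}^{n} C(n, k) 7^k = (1 + 7)^n by the binomial theorem.
For n = 50: (1 + 7)^50 = 8^50 = 1427247692705959881058285969449495136382746624.

1427247692705959881058285969449495136382746624


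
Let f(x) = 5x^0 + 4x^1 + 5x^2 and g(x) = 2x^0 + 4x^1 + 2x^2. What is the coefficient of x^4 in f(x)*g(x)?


Cauchy product at x^4:
5*2
= 10

10


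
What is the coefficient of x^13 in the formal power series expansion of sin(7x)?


The Maclaurin series is sin(t) = sum_{k>=0} (-1)^k t^(2k+1) / (2k+1)!, so substituting t = 7x, only odd powers of x are nonzero, with coefficient of x^(2k+1) equal to (-1)^k 7^(2k+1) / (2k+1)!.
Write 13 = 2*6 + 1, giving the coefficient (-1)^6 * 7^13 / 13! = 96889010407/6227020800 = 13841287201/889574400.

13841287201/889574400


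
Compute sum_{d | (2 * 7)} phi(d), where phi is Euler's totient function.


First, 2 * 7 = 14. One classical identity is sum_{d | n} phi(d) = n (each k in [1, n] has a unique gcd with n, and among the k's with gcd(k, n) = n/d there are phi(d) of them). So the sum equals 14. We also verify directly:
Divisors of 14: 1, 2, 7, 14.
phi values: 1, 1, 6, 6.
Sum = 14.

14


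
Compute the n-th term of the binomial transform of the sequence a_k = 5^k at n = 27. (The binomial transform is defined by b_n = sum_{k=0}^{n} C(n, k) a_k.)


With a_k = 5^k, b_n = sum_{k=0}^{n} C(n, k) 5^k = (1 + 5)^n by the binomial theorem.
For n = 27: (1 + 5)^27 = 6^27 = 1023490369077469249536.

1023490369077469249536


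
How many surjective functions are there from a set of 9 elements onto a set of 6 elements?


By inclusion-exclusion on which target elements are missed, the number of surjections from an n-set onto a k-set is
surj(n, k) = sum_{j=0}^{k} (-1)^j C(k, j) (k - j)^n.
Equivalently surj(n, k) = k! * S(n, k), where S(n, k) is the Stirling number of the second kind.
For n = 9, k = 6:
S(9, 6) = 2646, so
surj = 6! * 2646 = 720 * 2646 = 1905120.

1905120


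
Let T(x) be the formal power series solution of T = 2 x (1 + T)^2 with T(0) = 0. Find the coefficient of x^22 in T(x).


Apply the Lagrange inversion formula: if T = 2 x * phi(T) with phi(t) = (1 + t)^2, then [x^n] T = 2^n * (1/n) [t^(n-1)] phi(t)^n = 2^n * (1/n) [t^(n-1)] (1 + t)^(2n) = 2^n * (1/n) C(2n, n-1).
Using the identity C(2n, n-1) = C(2n, n) * n / (n+1), the unscaled factor equals C(2n, n) / (n+1) = C_n, the n-th Catalan number.
For n = 22: C_22 = C(44, 22) / 23 = 2104098963720/23 = 91482563640.
With the 2^22 = 4194304 factor, the coefficient is 4194304 * 91482563640 = 383705682605506560.

383705682605506560


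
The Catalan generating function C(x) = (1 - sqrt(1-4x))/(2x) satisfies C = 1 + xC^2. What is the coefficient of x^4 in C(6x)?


Substituting x -> 6x scales the n-th coefficient by 6^n, so [x^4] C(6x) = 6^4 * C_4.
C_4 = C(2*4, 4)/(5) = 70/5 = 14.
So 6^4 * 14 = 1296 * 14 = 18144.

18144


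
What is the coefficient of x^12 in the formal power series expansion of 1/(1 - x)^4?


The expansion 1/(1 - x)^r = sum_{k>=0} C(k + r - 1, r - 1) x^k follows from the multiset / negative-binomial theorem (or from repeated differentiation of the geometric series).
For r = 4 and k = 12:
C(15, 3) = 1307674368000 / (6 * 479001600) = 455.

455


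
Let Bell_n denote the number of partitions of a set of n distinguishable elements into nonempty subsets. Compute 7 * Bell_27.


Bell_27 can be computed from the Bell triangle or from Dobinski's identity Bell_n = (1/e) * sum_{k>=0} k^n / k!.
Computing Bell_27 = 545717047936059989389.
Then 7 * 545717047936059989389 = 3820019335552419925723.

3820019335552419925723


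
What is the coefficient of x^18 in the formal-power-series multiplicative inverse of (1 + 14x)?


The inverse is 1/(1 + 14x). Apply the geometric identity 1/(1 - y) = sum_{k>=0} y^k with y = -14x:
1/(1 + 14x) = sum_{k>=0} (-14)^k x^k.
So the coefficient of x^18 is (-14)^18 = 426878854210636742656.

426878854210636742656


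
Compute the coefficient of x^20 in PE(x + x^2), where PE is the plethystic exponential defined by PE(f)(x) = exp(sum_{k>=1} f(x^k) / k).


With f(x) = x + x^2, the exponent is sum_{k>=1} (x^k + x^(2k)) / k = -ln(1 - x) - ln(1 - x^2). Exponentiating:
PE(x + x^2) = 1 / ((1 - x)(1 - x^2)).
This is the generating function for partitions of n into parts of size 1 or 2. The number of 2's can be any j in 0..10, and the rest are 1's, so
[x^20] = floor(20/2) + 1 = 11.

11


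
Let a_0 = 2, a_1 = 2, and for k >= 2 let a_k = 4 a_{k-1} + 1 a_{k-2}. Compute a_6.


Iterating the recurrence forward:
a_0 = 2
a_1 = 2
a_2 = 4*2 + 1*2 = 10
a_3 = 4*10 + 1*2 = 42
a_4 = 4*42 + 1*10 = 178
a_5 = 4*178 + 1*42 = 754
a_6 = 4*754 + 1*178 = 3194
So a_6 = 3194.

3194


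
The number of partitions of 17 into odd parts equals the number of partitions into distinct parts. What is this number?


Computing partitions of 17 into odd parts (1, 3, 5, ...):
Using the generating function prod_{k>=0} 1/(1-x^(2k+1)),
the count is 38

38


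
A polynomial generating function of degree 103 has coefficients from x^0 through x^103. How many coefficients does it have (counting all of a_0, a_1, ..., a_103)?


A polynomial of degree 103 takes the form a_0 + a_1 x + ... + a_103 x^103.
The number of coefficients is 103 + 1 = 104.

104


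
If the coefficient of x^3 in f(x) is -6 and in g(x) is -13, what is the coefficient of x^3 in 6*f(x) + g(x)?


Scalar multiplication scales coefficients: 6 * -6 = -36.
Then add the g coefficient: -36 + -13
= -49

-49


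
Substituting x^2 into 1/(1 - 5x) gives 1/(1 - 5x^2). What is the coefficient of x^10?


The coefficient of x^(2m) in 1/(1 - 5x^2) is 5^m.
With n = 10 = 2*5, the coefficient is 5^5 = 3125.

3125


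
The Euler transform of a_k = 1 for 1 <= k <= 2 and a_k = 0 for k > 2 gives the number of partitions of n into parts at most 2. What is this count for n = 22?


Partitions of 22 into parts at most 2:
Using generating function (1-x)^(-1)(1-x^2)^(-1),
the coefficient of x^22 = 12

12


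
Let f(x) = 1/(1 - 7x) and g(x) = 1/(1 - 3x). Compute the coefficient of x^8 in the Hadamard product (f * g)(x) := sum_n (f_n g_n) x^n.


f has coefficients f_k = 7^k and g has coefficients g_k = 3^k, so the Hadamard product has coefficient (f*g)_k = 7^k * 3^k = 21^k.
For k = 8: 21^8 = 37822859361.

37822859361


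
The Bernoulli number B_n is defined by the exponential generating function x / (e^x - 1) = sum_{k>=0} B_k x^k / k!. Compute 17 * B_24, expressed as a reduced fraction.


Bernoulli numbers can also be computed recursively via B_0 = 1 and sum_{j=0}^{m} C(m+1, j) B_j = 0 for m >= 1. Odd-index Bernoulli numbers vanish for k >= 3.
Computing B_24 = -236364091/2730, so 17 * B_24 = 17 * -236364091/2730 = -4018189547/2730.

-4018189547/2730


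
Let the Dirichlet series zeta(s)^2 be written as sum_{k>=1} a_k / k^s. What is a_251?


The Dirichlet convolution of the constant function 1 with itself gives (1 * 1)(k) = sum_{d | k} 1 = d(k), the number of positive divisors of k.
Since zeta(s) = sum_{k>=1} 1/k^s, we have zeta(s)^2 = sum_{k>=1} d(k)/k^s, so a_k = d(k).
For k = 251: the divisors are 1, 251.
Count = 2.

2


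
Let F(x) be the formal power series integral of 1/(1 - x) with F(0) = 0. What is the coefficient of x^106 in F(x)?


1/(1 - x) = sum_{k>=0} x^k. Integrating termwise and using F(0) = 0 gives
F(x) = sum_{k>=0} x^(k+1) / (k+1) = sum_{m>=1} x^m / m = -ln(1 - x).
So the coefficient of x^106 is 1/106 = 1/106.

1/106


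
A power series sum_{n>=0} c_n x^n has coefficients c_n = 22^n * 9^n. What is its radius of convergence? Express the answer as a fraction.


By the root test (Cauchy-Hadamard), the radius is R = 1 / limsup_n |c_n|^(1/n).
Here |c_n|^(1/n) = (22^n * 9^n)^(1/n) = 22 * 9 = 198 for all n.
So R = 1/198 = 1/198.

1/198


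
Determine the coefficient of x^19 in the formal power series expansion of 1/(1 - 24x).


The geometric series identity gives 1/(1 - c x) = sum_{k>=0} c^k x^k, so the coefficient of x^k is c^k.
Here c = 24 and k = 19.
Computing: 24^19 = 167499529910025153071284224

167499529910025153071284224


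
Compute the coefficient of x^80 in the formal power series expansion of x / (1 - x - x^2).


Let f(x) = sum_{k>=0} a_k x^k. Multiplying f(x) * (1 - x - x^2) = x and matching coefficients gives a_0 = 0, a_1 = 1, and a_k = a_{k-1} + a_{k-2} for k >= 2. These are the Fibonacci numbers F_k.
Iterating from F_0 = 0, F_1 = 1:
F_0=0, F_1=1, F_2=1, F_3=2, F_4=3, F_5=5, F_6=8, F_7=13, F_8=21, F_9=34, ...
F_80 = 23416728348467685.

23416728348467685


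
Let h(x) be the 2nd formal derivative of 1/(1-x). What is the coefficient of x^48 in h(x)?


Differentiating 2 times: d^2/dx^2 [1/(1-x)] = 2!/(1-x)^3.
The expansion 1/(1-x)^3 = sum_{k>=0} C(k+2, 2) x^k, so the coefficient of x^n in 2!/(1-x)^3 is 2! * C(n+2, 2).
For n = 48: 2 * C(50, 2) = 2 * 1225 = 2450

2450


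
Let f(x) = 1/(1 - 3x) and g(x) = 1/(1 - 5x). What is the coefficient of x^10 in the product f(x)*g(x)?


The coefficient of x^n in f*g is the Cauchy product: sum_{k=0}^{n} a^k * b^(n-k).
With a=3, b=5, n=10:
sum_{k=0}^{10} 3^k * 5^(10-k)
= 24325489

24325489


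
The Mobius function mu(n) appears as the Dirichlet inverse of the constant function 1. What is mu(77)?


77 = 7 * 11 (all distinct primes).
mu(77) = (-1)^2 = 1

1


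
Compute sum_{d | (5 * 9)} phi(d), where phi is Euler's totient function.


First, 5 * 9 = 45. One classical identity is sum_{d | n} phi(d) = n (each k in [1, n] has a unique gcd with n, and among the k's with gcd(k, n) = n/d there are phi(d) of them). So the sum equals 45. We also verify directly:
Divisors of 45: 1, 3, 5, 9, 15, 45.
phi values: 1, 2, 4, 6, 8, 24.
Sum = 45.

45


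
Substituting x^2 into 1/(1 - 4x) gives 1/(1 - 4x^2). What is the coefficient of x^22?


The coefficient of x^(2m) in 1/(1 - 4x^2) is 4^m.
With n = 22 = 2*11, the coefficient is 4^11 = 4194304.

4194304


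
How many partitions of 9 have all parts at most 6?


Using the generating function (1-x)^(-1)(1-x^2)^(-1)...(1-x^6)^(-1),
the coefficient of x^9 counts these restricted partitions.
Result = 26

26


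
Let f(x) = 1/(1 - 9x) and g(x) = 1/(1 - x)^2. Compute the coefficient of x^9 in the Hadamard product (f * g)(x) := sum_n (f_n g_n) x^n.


f has coefficients f_k = 9^k. For g = 1/(1 - x)^2 the coefficient is g_k = C(k + 1, 1) = k + 1. The Hadamard coefficient is (f * g)_k = 9^k * (k + 1).
For k = 9: 9^9 * 10 = 387420489 * 10 = 3874204890.

3874204890


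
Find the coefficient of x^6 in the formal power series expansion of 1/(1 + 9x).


Write 1/(1 + c x) = 1/(1 - (-c) x) and apply the geometric-series identity
1/(1 - y) = sum_{k>=0} y^k to get 1/(1 + c x) = sum_{k>=0} (-c)^k x^k.
So the coefficient of x^k is (-c)^k = (-1)^k * c^k.
Here c = 9 and k = 6:
(-9)^6 = 1 * 531441 = 531441

531441


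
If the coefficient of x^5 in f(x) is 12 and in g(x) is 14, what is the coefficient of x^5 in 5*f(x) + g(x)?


Scalar multiplication scales coefficients: 5 * 12 = 60.
Then add the g coefficient: 60 + 14
= 74

74


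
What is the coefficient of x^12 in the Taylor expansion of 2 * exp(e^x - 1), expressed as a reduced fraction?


exp(e^x - 1) = sum_{k>=0} Bell_k x^k / k!, where Bell_k is the k-th Bell number.
So the coefficient of x^12 is 2 * Bell_12 / 12!.
Computing: Bell_12 = 4213597 and 12! = 479001600, giving
2 * 4213597/479001600 = 4213597/239500800.

4213597/239500800


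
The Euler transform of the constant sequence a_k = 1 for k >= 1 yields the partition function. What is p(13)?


The Euler transform converts the sequence a_k = 1 into the number of integer partitions.
Using the recurrence or dynamic programming:
p(13) = 101

101


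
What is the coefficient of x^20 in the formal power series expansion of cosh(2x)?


The Maclaurin series is cosh(t) = sum_{m>=0} t^(2m) / (2m)!, so substituting t = 2x, only even powers of x are nonzero, with coefficient of x^(2m) equal to 2^(2m) / (2m)!.
For x^20 the coefficient is 2^20/20! = 1048576/2432902008176640000 = 4/9280784638125.

4/9280784638125


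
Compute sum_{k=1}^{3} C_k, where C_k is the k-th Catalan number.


C_1 through C_3: 1, 2, 5
Sum = 1 + 2 + 5
= 8

8


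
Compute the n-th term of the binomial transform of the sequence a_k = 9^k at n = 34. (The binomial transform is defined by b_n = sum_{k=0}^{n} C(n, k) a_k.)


With a_k = 9^k, b_n = sum_{k=0}^{n} C(n, k) 9^k = (1 + 9)^n by the binomial theorem.
For n = 34: (1 + 9)^34 = 10^34 = 10000000000000000000000000000000000.

10000000000000000000000000000000000


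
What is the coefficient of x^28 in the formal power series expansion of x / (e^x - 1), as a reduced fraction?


The exponential generating function for Bernoulli numbers is
x / (e^x - 1) = sum_{k>=0} B_k x^k / k!.
So the coefficient of x^28 in x / (e^x - 1) is B_28 / 28!.
Computing: B_28 = -23749461029/870, 28! = 304888344611713860501504000000, giving
-23749461029/870 / 304888344611713860501504000000 = -3392780147/37893265687455865519472640000000.

-3392780147/37893265687455865519472640000000


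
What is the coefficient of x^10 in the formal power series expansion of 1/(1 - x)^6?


The expansion 1/(1 - x)^r = sum_{k>=0} C(k + r - 1, r - 1) x^k follows from the multiset / negative-binomial theorem (or from repeated differentiation of the geometric series).
For r = 6 and k = 10:
C(15, 5) = 1307674368000 / (120 * 3628800) = 3003.

3003


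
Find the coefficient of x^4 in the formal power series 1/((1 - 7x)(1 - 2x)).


By partial fractions or Cauchy convolution:
The coefficient equals sum_{k=0}^{4} 7^k * 2^(4-k).
= 3355

3355


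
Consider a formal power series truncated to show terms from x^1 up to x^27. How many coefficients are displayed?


From x^1 to x^27 inclusive, the count is 27 - 1 + 1 = 27.

27


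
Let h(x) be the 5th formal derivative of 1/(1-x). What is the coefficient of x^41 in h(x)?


Differentiating 5 times: d^5/dx^5 [1/(1-x)] = 5!/(1-x)^6.
The expansion 1/(1-x)^6 = sum_{k>=0} C(k+5, 5) x^k, so the coefficient of x^n in 5!/(1-x)^6 is 5! * C(n+5, 5).
For n = 41: 120 * C(46, 5) = 120 * 1370754 = 164490480

164490480


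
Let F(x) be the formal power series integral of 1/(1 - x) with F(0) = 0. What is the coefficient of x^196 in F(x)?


1/(1 - x) = sum_{k>=0} x^k. Integrating termwise and using F(0) = 0 gives
F(x) = sum_{k>=0} x^(k+1) / (k+1) = sum_{m>=1} x^m / m = -ln(1 - x).
So the coefficient of x^196 is 1/196 = 1/196.

1/196


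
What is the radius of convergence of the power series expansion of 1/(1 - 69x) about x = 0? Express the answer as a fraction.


Expanding 1/(1 - 69x) = sum_{k>=0} 69^k x^k, the series converges when |69x| < 1, i.e., |x| < 1/69.
So the radius of convergence is 1/69 = 1/69.

1/69


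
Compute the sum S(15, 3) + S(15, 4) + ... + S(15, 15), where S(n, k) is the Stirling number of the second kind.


By definition, S(n, k) counts partitions of an n-set into exactly k nonempty blocks.
Computing row n = 15 for k = 3..15:
S(15, k): 2375101, 42355950, 210766920, 420693273, 408741333, 216627840, 67128490, 12662650, 1479478, 106470, 4550, 105, 1
Sum = 1382942161.

1382942161


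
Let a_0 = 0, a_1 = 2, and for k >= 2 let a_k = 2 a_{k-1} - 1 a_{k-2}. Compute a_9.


Iterating the recurrence forward:
a_0 = 0
a_1 = 2
a_2 = 2*2 - 1*0 = 4
a_3 = 2*4 - 1*2 = 6
a_4 = 2*6 - 1*4 = 8
a_5 = 2*8 - 1*6 = 10
a_6 = 2*10 - 1*8 = 12
a_7 = 2*12 - 1*10 = 14
a_8 = 2*14 - 1*12 = 16
a_9 = 2*16 - 1*14 = 18
So a_9 = 18.

18


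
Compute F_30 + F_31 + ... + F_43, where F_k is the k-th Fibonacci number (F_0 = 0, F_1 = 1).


Use the identity sum_{k=0}^{N} F_k = F_{N+2} - 1 (which follows from F_{k+2} - F_{k+1} = F_k). Then
sum_{k=30}^{43} F_k = (F_{45} - 1) - (F_{31} - 1) = F_{45} - F_{31}.
Computing: F_{45} = 1134903170, F_{31} = 1346269, so
Sum = 1134903170 - 1346269 = 1133556901.

1133556901


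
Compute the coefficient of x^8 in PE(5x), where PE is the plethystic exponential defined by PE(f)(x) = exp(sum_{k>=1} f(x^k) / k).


With f(x) = 5x, the exponent is sum_{k>=1} 5 x^k / k = 5 * (-ln(1 - x)). Exponentiating:
PE(5x) = exp(-5 ln(1 - x)) = 1/(1 - x)^5.
By the negative binomial expansion, [x^n] 1/(1 - x)^5 = C(n + 4, 4).
For n = 8: C(12, 4) = 495.

495


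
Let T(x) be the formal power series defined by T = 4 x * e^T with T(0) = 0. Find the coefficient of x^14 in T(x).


Apply the Lagrange inversion formula: if T = 4 x * phi(T) with phi(t) = e^t, then
[x^n] T = 4^n * (1/n) [t^(n-1)] phi(t)^n = 4^n * (1/n) [t^(n-1)] e^(n t) = 4^n * (1/n) * n^(n-1) / (n-1)! = 4^n * n^(n-1) / n!.
When c = 1 this is the Cayley count of rooted labeled trees on n vertices, divided by n!.
For n = 14: 4^14 * 14^13 / 14! = 268435456 * 793714773254144/87178291200 = 2123138423672799232/868725.

2123138423672799232/868725


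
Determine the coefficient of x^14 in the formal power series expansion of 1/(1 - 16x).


The geometric series identity gives 1/(1 - c x) = sum_{k>=0} c^k x^k, so the coefficient of x^k is c^k.
Here c = 16 and k = 14.
Computing: 16^14 = 72057594037927936

72057594037927936


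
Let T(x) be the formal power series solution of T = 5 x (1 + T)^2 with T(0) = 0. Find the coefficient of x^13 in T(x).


Apply the Lagrange inversion formula: if T = 5 x * phi(T) with phi(t) = (1 + t)^2, then [x^n] T = 5^n * (1/n) [t^(n-1)] phi(t)^n = 5^n * (1/n) [t^(n-1)] (1 + t)^(2n) = 5^n * (1/n) C(2n, n-1).
Using the identity C(2n, n-1) = C(2n, n) * n / (n+1), the unscaled factor equals C(2n, n) / (n+1) = C_n, the n-th Catalan number.
For n = 13: C_13 = C(26, 13) / 14 = 10400600/14 = 742900.
With the 5^13 = 1220703125 factor, the coefficient is 1220703125 * 742900 = 906860351562500.

906860351562500


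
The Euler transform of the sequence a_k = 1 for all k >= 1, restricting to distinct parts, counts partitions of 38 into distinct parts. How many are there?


Partitions of 38 into distinct parts can be computed via generating function.
Product (1+x)(1+x^2)(1+x^3)...
The coefficient of x^38 = 864

864


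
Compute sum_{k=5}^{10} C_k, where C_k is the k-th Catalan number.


C_5 through C_10: 42, 132, 429, 1430, 4862, 16796
Sum = 42 + 132 + 429 + 1430 + 4862 + 16796
= 23691

23691


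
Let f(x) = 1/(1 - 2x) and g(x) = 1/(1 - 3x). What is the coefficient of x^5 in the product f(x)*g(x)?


The coefficient of x^n in f*g is the Cauchy product: sum_{k=0}^{n} a^k * b^(n-k).
With a=2, b=3, n=5:
sum_{k=0}^{5} 2^k * 3^(5-k)
= 665

665


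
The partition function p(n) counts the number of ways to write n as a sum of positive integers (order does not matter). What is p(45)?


Using the generating function prod_{k>=1} 1/(1-x^k), we compute p(45).
By dynamic programming over parts 1 through 45:
p(45) = 89134

89134


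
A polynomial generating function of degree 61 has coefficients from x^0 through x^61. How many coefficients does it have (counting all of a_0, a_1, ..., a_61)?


A polynomial of degree 61 takes the form a_0 + a_1 x + ... + a_61 x^61.
The number of coefficients is 61 + 1 = 62.

62


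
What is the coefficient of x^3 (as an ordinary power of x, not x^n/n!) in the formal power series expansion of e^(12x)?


The exponential series is e^y = sum_{k>=0} y^k / k!. Substituting y = 12x gives
e^(12x) = sum_{k>=0} 12^k x^k / k!.
So the coefficient of x^n is a^n/n! with a = 12, n = 3:
12^3 / 3! = 1728/6 = 288

288


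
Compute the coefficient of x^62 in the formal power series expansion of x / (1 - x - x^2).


Let f(x) = sum_{k>=0} a_k x^k. Multiplying f(x) * (1 - x - x^2) = x and matching coefficients gives a_0 = 0, a_1 = 1, and a_k = a_{k-1} + a_{k-2} for k >= 2. These are the Fibonacci numbers F_k.
Iterating from F_0 = 0, F_1 = 1:
F_0=0, F_1=1, F_2=1, F_3=2, F_4=3, F_5=5, F_6=8, F_7=13, F_8=21, F_9=34, ...
F_62 = 4052739537881.

4052739537881


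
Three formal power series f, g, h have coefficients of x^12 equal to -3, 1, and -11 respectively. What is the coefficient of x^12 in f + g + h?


Series addition is componentwise:
-3 + 1 + -11
= -13

-13


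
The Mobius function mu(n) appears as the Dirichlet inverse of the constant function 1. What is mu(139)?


139 = 139 (all distinct primes).
mu(139) = (-1)^1 = -1

-1


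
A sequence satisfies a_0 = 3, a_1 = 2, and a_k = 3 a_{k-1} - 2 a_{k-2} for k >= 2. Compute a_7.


The characteristic equation is t^2 - 3 t + 2 = 0, with roots r_1 = 2 and r_2 = 1 (so c_1 = r_1 + r_2, c_2 = -r_1 r_2 as required).
One can use the closed form a_n = A r_1^n + B r_2^n, but direct iteration is more reliable:
a_0 = 3, a_1 = 2, a_2 = 0, a_3 = -4, a_4 = -12, a_5 = -28, a_6 = -60, a_7 = -124.
So a_7 = -124.

-124


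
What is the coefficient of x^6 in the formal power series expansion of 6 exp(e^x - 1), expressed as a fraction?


exp(e^x - 1) is the exponential generating function for the Bell numbers Bell_k: exp(e^x - 1) = sum_{k>=0} Bell_k x^k / k!.
So the coefficient of x^6 in 6 exp(e^x - 1) is 6 Bell_6 / 6!.
Computing: Bell_6 = 203 and 6! = 720, giving
6 * 203/720 = 203/120.

203/120


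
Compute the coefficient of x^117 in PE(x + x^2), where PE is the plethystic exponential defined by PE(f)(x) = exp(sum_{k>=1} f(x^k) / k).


With f(x) = x + x^2, the exponent is sum_{k>=1} (x^k + x^(2k)) / k = -ln(1 - x) - ln(1 - x^2). Exponentiating:
PE(x + x^2) = 1 / ((1 - x)(1 - x^2)).
This is the generating function for partitions of n into parts of size 1 or 2. The number of 2's can be any j in 0..58, and the rest are 1's, so
[x^117] = floor(117/2) + 1 = 59.

59


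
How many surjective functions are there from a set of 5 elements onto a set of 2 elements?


By inclusion-exclusion on which target elements are missed, the number of surjections from an n-set onto a k-set is
surj(n, k) = sum_{j=0}^{k} (-1)^j C(k, j) (k - j)^n.
Equivalently surj(n, k) = k! * S(n, k), where S(n, k) is the Stirling number of the second kind.
For n = 5, k = 2:
S(5, 2) = 15, so
surj = 2! * 15 = 2 * 15 = 30.

30


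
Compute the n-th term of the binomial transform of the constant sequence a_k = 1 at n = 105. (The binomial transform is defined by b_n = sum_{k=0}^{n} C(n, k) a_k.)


With a_k = 1 for all k, b_n = sum_{k=0}^{n} C(n, k) = 2^n by the binomial theorem.
For n = 105: 2^105 = 40564819207303340847894502572032.

40564819207303340847894502572032


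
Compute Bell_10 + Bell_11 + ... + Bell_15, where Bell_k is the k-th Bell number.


Recall Bell_k counts set partitions of a k-set (with Bell_0 = 1 by convention).
Bell_10 through Bell_15: 115975, 678570, 4213597, 27644437, 190899322, 1382958545
Sum = 115975 + 678570 + 4213597 + 27644437 + 190899322 + 1382958545 = 1606510446.

1606510446


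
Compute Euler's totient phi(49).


phi(n) counts integers in [1, n] coprime to n. Using the multiplicative formula phi(n) = n * prod_{p | n} (1 - 1/p):
49 = 7^2, so
phi(49) = 49 * (1 - 1/7) = 42.

42


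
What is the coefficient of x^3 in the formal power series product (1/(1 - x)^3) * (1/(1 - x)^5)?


Combine the factors: (1/(1 - x)^3) * (1/(1 - x)^5) = 1/(1 - x)^8.
Then use 1/(1 - x)^r = sum_{k>=0} C(k + r - 1, r - 1) x^k with r = 8 and k = 3:
C(10, 7) = 120.

120


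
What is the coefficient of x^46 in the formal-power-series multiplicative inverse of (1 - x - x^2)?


Let the inverse be f(x) = sum_{k>=0} a_k x^k. From f(x) * (1 - x - x^2) = 1 and matching coefficients:
 x^0: a_0 = 1.
 x^1: a_1 - a_0 = 0, so a_1 = 1.
 x^k (k >= 2): a_k - a_{k-1} - a_{k-2} = 0, i.e. a_k = a_{k-1} + a_{k-2}.
This is the Fibonacci-type recurrence shifted so that a_0 = a_1 = 1.
Iterating: a_0=1, a_1=1, a_2=2, a_3=3, a_4=5, a_5=8, a_6=13, a_7=21, a_8=34, a_9=55, ...
a_46 = 2971215073.

2971215073


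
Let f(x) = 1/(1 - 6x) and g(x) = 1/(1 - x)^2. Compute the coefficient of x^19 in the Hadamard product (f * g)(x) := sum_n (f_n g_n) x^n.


f has coefficients f_k = 6^k. For g = 1/(1 - x)^2 the coefficient is g_k = C(k + 1, 1) = k + 1. The Hadamard coefficient is (f * g)_k = 6^k * (k + 1).
For k = 19: 6^19 * 20 = 609359740010496 * 20 = 12187194800209920.

12187194800209920


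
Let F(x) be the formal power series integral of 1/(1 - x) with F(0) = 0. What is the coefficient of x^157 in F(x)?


1/(1 - x) = sum_{k>=0} x^k. Integrating termwise and using F(0) = 0 gives
F(x) = sum_{k>=0} x^(k+1) / (k+1) = sum_{m>=1} x^m / m = -ln(1 - x).
So the coefficient of x^157 is 1/157 = 1/157.

1/157


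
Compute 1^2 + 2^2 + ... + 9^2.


This power sum has a closed form given by Faulhaber's formula
sum_{k=1}^{m} k^p = (1 / (p + 1)) * sum_{j=0}^{p} C(p + 1, j) B_j m^(p + 1 - j),
but for small m direct computation is fastest:
1 + 4 + 9 + 16 + 25 + 36 + 49 + 64 + 81 = 285.

285


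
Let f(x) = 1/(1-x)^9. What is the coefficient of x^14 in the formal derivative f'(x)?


Differentiate: d/dx [ 1/(1-x)^r ] = r / (1-x)^(r+1).
Here r = 9, so f'(x) = 9 / (1-x)^10.
The expansion of 1/(1-x)^(r+1) has coefficient of x^n equal to C(n+r, r).
So the coefficient of x^14 in f'(x) is
9 * C(23, 9) = 9 * 817190 = 7354710

7354710


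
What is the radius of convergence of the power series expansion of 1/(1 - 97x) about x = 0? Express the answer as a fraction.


Expanding 1/(1 - 97x) = sum_{k>=0} 97^k x^k, the series converges when |97x| < 1, i.e., |x| < 1/97.
So the radius of convergence is 1/97 = 1/97.

1/97


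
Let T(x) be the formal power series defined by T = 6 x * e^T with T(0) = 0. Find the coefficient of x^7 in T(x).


Apply the Lagrange inversion formula: if T = 6 x * phi(T) with phi(t) = e^t, then
[x^n] T = 6^n * (1/n) [t^(n-1)] phi(t)^n = 6^n * (1/n) [t^(n-1)] e^(n t) = 6^n * (1/n) * n^(n-1) / (n-1)! = 6^n * n^(n-1) / n!.
When c = 1 this is the Cayley count of rooted labeled trees on n vertices, divided by n!.
For n = 7: 6^7 * 7^6 / 7! = 279936 * 117649/5040 = 32672808/5.

32672808/5


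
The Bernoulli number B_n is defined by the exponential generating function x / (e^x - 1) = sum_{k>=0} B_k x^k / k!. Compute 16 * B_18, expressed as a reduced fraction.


Bernoulli numbers can also be computed recursively via B_0 = 1 and sum_{j=0}^{m} C(m+1, j) B_j = 0 for m >= 1. Odd-index Bernoulli numbers vanish for k >= 3.
Computing B_18 = 43867/798, so 16 * B_18 = 16 * 43867/798 = 350936/399.

350936/399


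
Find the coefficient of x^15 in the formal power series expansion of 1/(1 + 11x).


Write 1/(1 + c x) = 1/(1 - (-c) x) and apply the geometric-series identity
1/(1 - y) = sum_{k>=0} y^k to get 1/(1 + c x) = sum_{k>=0} (-c)^k x^k.
So the coefficient of x^k is (-c)^k = (-1)^k * c^k.
Here c = 11 and k = 15:
(-11)^15 = -1 * 4177248169415651 = -4177248169415651

-4177248169415651


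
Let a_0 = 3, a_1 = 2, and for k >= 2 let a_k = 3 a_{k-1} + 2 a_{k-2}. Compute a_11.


Iterating the recurrence forward:
a_0 = 3
a_1 = 2
a_2 = 3*2 + 2*3 = 12
a_3 = 3*12 + 2*2 = 40
a_4 = 3*40 + 2*12 = 144
a_5 = 3*144 + 2*40 = 512
a_6 = 3*512 + 2*144 = 1824
a_7 = 3*1824 + 2*512 = 6496
a_8 = 3*6496 + 2*1824 = 23136
a_9 = 3*23136 + 2*6496 = 82400
a_10 = 3*82400 + 2*23136 = 293472
a_11 = 3*293472 + 2*82400 = 1045216
So a_11 = 1045216.

1045216


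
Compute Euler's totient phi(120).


phi(n) counts integers in [1, n] coprime to n. Using the multiplicative formula phi(n) = n * prod_{p | n} (1 - 1/p):
120 = 2^3 * 3 * 5, so
phi(120) = 120 * (1 - 1/2) * (1 - 1/3) * (1 - 1/5) = 32.

32


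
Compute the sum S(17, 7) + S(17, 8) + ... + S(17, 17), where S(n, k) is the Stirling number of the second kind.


By definition, S(n, k) counts partitions of an n-set into exactly k nonempty blocks.
Computing row n = 17 for k = 7..17:
S(17, k): 25708104786, 20415995028, 9528822303, 2758334150, 512060978, 62022324, 4910178, 249900, 7820, 136, 1
Sum = 58990507604.

58990507604


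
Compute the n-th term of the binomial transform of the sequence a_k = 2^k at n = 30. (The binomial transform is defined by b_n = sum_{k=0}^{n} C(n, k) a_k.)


With a_k = 2^k, b_n = sum_{k=0}^{n} C(n, k) 2^k = (1 + 2)^n by the binomial theorem.
For n = 30: (1 + 2)^30 = 3^30 = 205891132094649.

205891132094649


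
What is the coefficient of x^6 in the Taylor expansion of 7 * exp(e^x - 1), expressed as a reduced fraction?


exp(e^x - 1) = sum_{k>=0} Bell_k x^k / k!, where Bell_k is the k-th Bell number.
So the coefficient of x^6 is 7 * Bell_6 / 6!.
Computing: Bell_6 = 203 and 6! = 720, giving
7 * 203/720 = 1421/720.

1421/720


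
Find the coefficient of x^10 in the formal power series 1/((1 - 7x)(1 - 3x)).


By partial fractions or Cauchy convolution:
The coefficient equals sum_{k=0}^{10} 7^k * 3^(10-k).
= 494287399

494287399


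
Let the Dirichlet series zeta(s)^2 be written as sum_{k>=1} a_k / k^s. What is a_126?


The Dirichlet convolution of the constant function 1 with itself gives (1 * 1)(k) = sum_{d | k} 1 = d(k), the number of positive divisors of k.
Since zeta(s) = sum_{k>=1} 1/k^s, we have zeta(s)^2 = sum_{k>=1} d(k)/k^s, so a_k = d(k).
For k = 126: the divisors are 1, 2, 3, 6, 7, 9, 14, 18, 21, 42, 63, 126.
Count = 12.

12


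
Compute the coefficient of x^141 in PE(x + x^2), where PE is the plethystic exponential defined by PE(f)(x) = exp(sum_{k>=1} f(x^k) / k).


With f(x) = x + x^2, the exponent is sum_{k>=1} (x^k + x^(2k)) / k = -ln(1 - x) - ln(1 - x^2). Exponentiating:
PE(x + x^2) = 1 / ((1 - x)(1 - x^2)).
This is the generating function for partitions of n into parts of size 1 or 2. The number of 2's can be any j in 0..70, and the rest are 1's, so
[x^141] = floor(141/2) + 1 = 71.

71


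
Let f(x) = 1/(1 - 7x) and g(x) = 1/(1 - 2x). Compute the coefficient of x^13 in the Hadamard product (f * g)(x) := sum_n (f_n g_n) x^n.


f has coefficients f_k = 7^k and g has coefficients g_k = 2^k, so the Hadamard product has coefficient (f*g)_k = 7^k * 2^k = 14^k.
For k = 13: 14^13 = 793714773254144.

793714773254144


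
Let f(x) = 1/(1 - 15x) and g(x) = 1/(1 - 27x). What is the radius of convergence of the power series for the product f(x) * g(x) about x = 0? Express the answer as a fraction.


The radius of 1/(1 - 15x) is 1/15 (nearest singularity at x = 1/15), and the radius of 1/(1 - 27x) is 1/27.
The product f(x)*g(x) = 1/((1 - 15x)(1 - 27x)) has singularities at both 1/15 and 1/27, so its radius of convergence is the distance to the nearest one:
min(1/15, 1/27) = 1/27.

1/27


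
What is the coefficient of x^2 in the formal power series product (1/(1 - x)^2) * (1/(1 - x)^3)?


Combine the factors: (1/(1 - x)^2) * (1/(1 - x)^3) = 1/(1 - x)^5.
Then use 1/(1 - x)^r = sum_{k>=0} C(k + r - 1, r - 1) x^k with r = 5 and k = 2:
C(6, 4) = 15.

15
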